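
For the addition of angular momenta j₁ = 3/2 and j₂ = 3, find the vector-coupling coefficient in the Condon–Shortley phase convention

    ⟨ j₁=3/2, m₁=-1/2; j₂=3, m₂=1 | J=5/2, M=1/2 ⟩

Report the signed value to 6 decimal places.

j₁+j₂−J=2  J+j₁−j₂=1  J−j₁+j₂=4  j₁+j₂+J+1=8
(j₁±m₁, j₂±m₂, J±M) = (1,2,4,2,3,2)
P² = 288/35
sum k=1..2:
  [1] −1/6 = -1/6
  [2] +1/8 = 1/8
S = -1/24
C² = P²·S² = 1/70 ; C = -0.119523

-0.119523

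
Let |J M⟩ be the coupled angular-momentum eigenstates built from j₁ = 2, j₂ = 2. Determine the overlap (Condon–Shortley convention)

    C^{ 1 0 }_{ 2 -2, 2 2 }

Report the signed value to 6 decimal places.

-0.632456

√[3·3!1!1!/6! · 0!4!4!0!1!1!] = √(72/5)
  +(−1)^3/∏(3,0,1,1,0,0)! = -1/6  (running -1/6)
⟨..|..⟩ = √(72/5)·(-1/6) = -0.632456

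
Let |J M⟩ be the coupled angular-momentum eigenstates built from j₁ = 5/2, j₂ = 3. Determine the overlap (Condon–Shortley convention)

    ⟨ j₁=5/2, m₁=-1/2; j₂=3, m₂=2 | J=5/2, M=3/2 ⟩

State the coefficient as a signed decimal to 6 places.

+√(1/14) = +0.267261

j₁+j₂−J=3  J+j₁−j₂=2  J−j₁+j₂=3  j₁+j₂+J+1=9
(j₁±m₁, j₂±m₂, J±M) = (2,3,5,1,4,1)
P² = 288/7
sum k=2..3:
  [2] +1/12 = 1/12
  [3] −1/24 = -1/24
S = 1/24
C² = P²·S² = 1/14 ; C = +0.267261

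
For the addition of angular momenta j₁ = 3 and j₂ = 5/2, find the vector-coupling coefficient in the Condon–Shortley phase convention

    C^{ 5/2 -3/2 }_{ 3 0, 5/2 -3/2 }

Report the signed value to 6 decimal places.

√[6·3!3!2!/9! · 3!3!1!4!1!4!] = √(864/35)
  +(−1)^0/∏(0,3,3,1,0,1)! = 1/36  (running 1/36)
  +(−1)^1/∏(1,2,2,0,1,2)! = -1/8  (running -7/72)
⟨..|..⟩ = √(864/35)·(-7/72) = -0.483046

-0.483046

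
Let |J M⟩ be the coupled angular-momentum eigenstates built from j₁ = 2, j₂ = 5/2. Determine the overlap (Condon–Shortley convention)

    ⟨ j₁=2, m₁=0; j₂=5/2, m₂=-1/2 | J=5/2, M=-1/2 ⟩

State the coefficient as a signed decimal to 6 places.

j₁+j₂−J=2  J+j₁−j₂=2  J−j₁+j₂=3  j₁+j₂+J+1=8
(j₁±m₁, j₂±m₂, J±M) = (2,2,2,3,2,3)
P² = 72/35
sum k=0..2:
  [0] +1/8 = 1/8
  [1] −1/2 = -1/2
  [2] +1/24 = 1/24
S = -1/3
C² = P²·S² = 8/35 ; C = -0.478091

-0.478091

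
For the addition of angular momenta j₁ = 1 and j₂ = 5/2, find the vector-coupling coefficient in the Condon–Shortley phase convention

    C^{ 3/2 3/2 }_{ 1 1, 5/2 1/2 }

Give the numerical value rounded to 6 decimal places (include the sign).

+0.258199  (= +√(1/15))

triangle: 2!*0!*3!/6! = 12/720
(j±m)!: 2!*0!*3!*2!*3!*0! = 144
prefactor² = (2J+1)*Δ*N² = 48/5
  k=0: +1/(0!*2!*0!*3!*0!*0!) = 1/12
Σ = 1/12  ⇒  CG² = 48/5*1/12² = 1/15
CG = +√(1/15) = +0.258199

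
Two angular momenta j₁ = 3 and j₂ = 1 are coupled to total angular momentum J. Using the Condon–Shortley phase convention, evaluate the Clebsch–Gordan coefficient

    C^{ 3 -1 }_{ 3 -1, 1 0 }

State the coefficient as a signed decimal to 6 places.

-0.288675  (= −√(1/12))

triangle: 1!×5!×1!/8! = 120/40320
(j±m)!: 2!×4!×1!×1!×2!×4! = 2304
prefactor² = (2J+1)×Δ×N² = 48
  k=0: +1/(0!×1!×4!×1!×1!×0!) = 1/24
  k=1: −1/(1!×0!×3!×0!×2!×1!) = -1/12
Σ = -1/24  ⇒  CG² = 48×(-1/24)² = 1/12
CG = −√(1/12) = -0.288675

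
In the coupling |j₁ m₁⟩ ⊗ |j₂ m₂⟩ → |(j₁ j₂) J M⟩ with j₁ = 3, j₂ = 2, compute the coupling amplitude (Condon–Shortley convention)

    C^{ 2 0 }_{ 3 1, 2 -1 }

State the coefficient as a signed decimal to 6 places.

triangle: 3!·3!·1!/8! = 36/40320
(j±m)!: 4!·2!·1!·3!·2!·2! = 1152
prefactor² = (2J+1)·Δ·N² = 36/7
  k=0: +1/(0!·3!·2!·1!·1!·0!) = 1/12
  k=1: −1/(1!·2!·1!·0!·2!·1!) = -1/4
Σ = -1/6  ⇒  CG² = 36/7·(-1/6)² = 1/7
CG = −√(1/7) = -0.377964

-0.377964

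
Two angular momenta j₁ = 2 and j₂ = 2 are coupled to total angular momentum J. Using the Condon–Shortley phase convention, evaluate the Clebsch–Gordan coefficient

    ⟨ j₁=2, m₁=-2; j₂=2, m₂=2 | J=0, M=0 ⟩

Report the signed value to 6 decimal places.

j₁+j₂−J=4  J+j₁−j₂=0  J−j₁+j₂=0  j₁+j₂+J+1=5
(j₁±m₁, j₂±m₂, J±M) = (0,4,4,0,0,0)
P² = 576/5
sum k=4..4:
  [4] +1/24 = 1/24
S = 1/24
C² = P²·S² = 1/5 ; C = +0.447214

+0.447214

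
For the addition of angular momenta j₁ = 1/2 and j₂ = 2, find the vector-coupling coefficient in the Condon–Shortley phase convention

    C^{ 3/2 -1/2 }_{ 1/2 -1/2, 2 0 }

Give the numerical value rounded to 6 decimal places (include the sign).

√[4·1!0!3!/5! · 0!1!2!2!1!2!] = √(8/5)
  +(−1)^1/∏(1,0,0,1,0,2)! = -1/2  (running -1/2)
⟨..|..⟩ = √(8/5)·(-1/2) = -0.632456

−√(2/5) ≈ -0.632456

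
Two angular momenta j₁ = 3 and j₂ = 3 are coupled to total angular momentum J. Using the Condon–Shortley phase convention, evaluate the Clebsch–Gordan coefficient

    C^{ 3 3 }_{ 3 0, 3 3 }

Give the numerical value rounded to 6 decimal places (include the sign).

-0.408248

triangle: 3!*3!*3!/10! = 216/3628800
(j±m)!: 3!*3!*6!*0!*6!*0! = 18662400
prefactor² = (2J+1)*Δ*N² = 7776
  k=3: −1/(3!*0!*0!*3!*3!*0!) = -1/216
Σ = -1/216  ⇒  CG² = 7776*(-1/216)² = 1/6
CG = −√(1/6) = -0.408248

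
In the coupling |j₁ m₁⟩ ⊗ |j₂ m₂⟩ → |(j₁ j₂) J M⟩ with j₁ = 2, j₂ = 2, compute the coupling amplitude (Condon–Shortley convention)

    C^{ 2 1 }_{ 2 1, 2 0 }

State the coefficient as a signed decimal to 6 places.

−√(1/14) ≈ -0.267261

√[5·2!2!2!/7! · 3!1!2!2!3!1!] = √(8/7)
  +(−1)^0/∏(0,2,1,2,1,0)! = 1/4  (running 1/4)
  +(−1)^1/∏(1,1,0,1,2,1)! = -1/2  (running -1/4)
⟨..|..⟩ = √(8/7)·(-1/4) = -0.267261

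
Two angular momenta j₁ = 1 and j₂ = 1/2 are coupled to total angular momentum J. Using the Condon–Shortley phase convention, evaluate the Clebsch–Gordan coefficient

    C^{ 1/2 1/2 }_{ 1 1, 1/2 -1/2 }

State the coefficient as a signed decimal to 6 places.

+0.816497

√[2·1!1!0!/3! · 2!0!0!1!1!0!] = √(2/3)
  +(−1)^0/∏(0,1,0,0,1,0)! = 1  (running 1)
⟨..|..⟩ = √(2/3)·(1) = +0.816497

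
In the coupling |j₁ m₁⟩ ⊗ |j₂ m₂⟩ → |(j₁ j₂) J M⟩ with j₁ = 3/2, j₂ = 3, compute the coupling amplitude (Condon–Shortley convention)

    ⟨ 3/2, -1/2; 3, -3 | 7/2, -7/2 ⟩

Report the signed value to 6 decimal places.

+√(2/3) = +0.816497

j₁+j₂−J=1  J+j₁−j₂=2  J−j₁+j₂=5  j₁+j₂+J+1=9
(j₁±m₁, j₂±m₂, J±M) = (1,2,0,6,0,7)
P² = 38400
sum k=0..0:
  [0] +1/240 = 1/240
S = 1/240
C² = P²·S² = 2/3 ; C = +0.816497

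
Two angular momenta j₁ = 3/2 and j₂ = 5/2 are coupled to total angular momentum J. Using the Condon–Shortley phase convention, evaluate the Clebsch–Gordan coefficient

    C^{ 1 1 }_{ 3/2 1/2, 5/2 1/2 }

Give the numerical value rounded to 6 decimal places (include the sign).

−√(3/20) = -0.387298

triangle: 3!*0!*2!/6! = 12/720
(j±m)!: 2!*1!*3!*2!*2!*0! = 48
prefactor² = (2J+1)*Δ*N² = 12/5
  k=1: −1/(1!*2!*0!*2!*0!*0!) = -1/4
Σ = -1/4  ⇒  CG² = 12/5*(-1/4)² = 3/20
CG = −√(3/20) = -0.387298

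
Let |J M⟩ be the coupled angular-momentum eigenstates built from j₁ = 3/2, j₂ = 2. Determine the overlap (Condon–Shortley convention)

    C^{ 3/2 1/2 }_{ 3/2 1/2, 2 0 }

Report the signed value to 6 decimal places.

j₁+j₂−J=2  J+j₁−j₂=1  J−j₁+j₂=2  j₁+j₂+J+1=6
(j₁±m₁, j₂±m₂, J±M) = (2,1,2,2,2,1)
P² = 16/45
sum k=0..1:
  [0] +1/4 = 1/4
  [1] −1/1 = -1
S = -3/4
C² = P²·S² = 1/5 ; C = -0.447214

−√(1/5) ≈ -0.447214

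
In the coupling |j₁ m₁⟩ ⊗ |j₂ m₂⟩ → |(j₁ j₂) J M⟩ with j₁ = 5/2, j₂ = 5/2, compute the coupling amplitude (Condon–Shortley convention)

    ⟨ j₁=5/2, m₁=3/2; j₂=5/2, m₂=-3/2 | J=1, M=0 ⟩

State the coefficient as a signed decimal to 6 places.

j₁+j₂−J=4  J+j₁−j₂=1  J−j₁+j₂=1  j₁+j₂+J+1=7
(j₁±m₁, j₂±m₂, J±M) = (4,1,1,4,1,1)
P² = 288/35
sum k=0..1:
  [0] +1/24 = 1/24
  [1] −1/6 = -1/6
S = -1/8
C² = P²·S² = 9/70 ; C = -0.358569

−√(9/70) ≈ -0.358569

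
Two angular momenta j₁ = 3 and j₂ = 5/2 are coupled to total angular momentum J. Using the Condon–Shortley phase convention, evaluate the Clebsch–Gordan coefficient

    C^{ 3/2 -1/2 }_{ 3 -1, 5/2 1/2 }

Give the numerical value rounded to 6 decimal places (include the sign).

-0.097590  (= −√(1/105))

j₁+j₂−J=4  J+j₁−j₂=2  J−j₁+j₂=1  j₁+j₂+J+1=8
(j₁±m₁, j₂±m₂, J±M) = (2,4,3,2,1,2)
P² = 192/35
sum k=2..3:
  [2] +1/8 = 1/8
  [3] −1/6 = -1/6
S = -1/24
C² = P²·S² = 1/105 ; C = -0.097590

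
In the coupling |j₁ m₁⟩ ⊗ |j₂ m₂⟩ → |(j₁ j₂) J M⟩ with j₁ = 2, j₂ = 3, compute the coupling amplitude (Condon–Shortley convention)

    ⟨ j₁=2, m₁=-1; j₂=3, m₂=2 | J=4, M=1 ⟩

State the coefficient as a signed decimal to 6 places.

j₁+j₂−J=1  J+j₁−j₂=3  J−j₁+j₂=5  j₁+j₂+J+1=10
(j₁±m₁, j₂±m₂, J±M) = (1,3,5,1,5,3)
P² = 6480/7
sum k=0..1:
  [0] +1/720 = 1/720
  [1] −1/48 = -1/48
S = -7/360
C² = P²·S² = 7/20 ; C = -0.591608

-0.591608  (= −√(7/20))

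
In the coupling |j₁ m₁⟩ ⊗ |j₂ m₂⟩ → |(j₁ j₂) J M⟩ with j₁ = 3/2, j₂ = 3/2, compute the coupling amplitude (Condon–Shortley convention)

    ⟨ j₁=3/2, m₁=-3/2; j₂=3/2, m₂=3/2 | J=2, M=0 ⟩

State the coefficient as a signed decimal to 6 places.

−√(1/4) ≈ -0.500000

triangle: 1!×2!×2!/6! = 4/720
(j±m)!: 0!×3!×3!×0!×2!×2! = 144
prefactor² = (2J+1)×Δ×N² = 4
  k=1: −1/(1!×0!×2!×2!×0!×0!) = -1/4
Σ = -1/4  ⇒  CG² = 4×(-1/4)² = 1/4
CG = −√(1/4) = -0.500000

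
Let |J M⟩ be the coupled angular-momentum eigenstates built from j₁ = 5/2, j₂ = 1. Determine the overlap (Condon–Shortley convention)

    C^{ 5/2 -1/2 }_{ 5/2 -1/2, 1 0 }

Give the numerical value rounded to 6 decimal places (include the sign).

-0.169031

triangle: 1!·4!·1!/7! = 24/5040
(j±m)!: 2!·3!·1!·1!·2!·3! = 144
prefactor² = (2J+1)·Δ·N² = 144/35
  k=0: +1/(0!·1!·3!·1!·1!·0!) = 1/6
  k=1: −1/(1!·0!·2!·0!·2!·1!) = -1/4
Σ = -1/12  ⇒  CG² = 144/35·(-1/12)² = 1/35
CG = −√(1/35) = -0.169031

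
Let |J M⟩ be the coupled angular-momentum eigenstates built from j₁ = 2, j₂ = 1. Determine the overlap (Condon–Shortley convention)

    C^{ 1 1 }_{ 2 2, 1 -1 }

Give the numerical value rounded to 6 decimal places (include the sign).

+0.774597

j₁+j₂−J=2  J+j₁−j₂=2  J−j₁+j₂=0  j₁+j₂+J+1=5
(j₁±m₁, j₂±m₂, J±M) = (4,0,0,2,2,0)
P² = 48/5
sum k=0..0:
  [0] +1/4 = 1/4
S = 1/4
C² = P²·S² = 3/5 ; C = +0.774597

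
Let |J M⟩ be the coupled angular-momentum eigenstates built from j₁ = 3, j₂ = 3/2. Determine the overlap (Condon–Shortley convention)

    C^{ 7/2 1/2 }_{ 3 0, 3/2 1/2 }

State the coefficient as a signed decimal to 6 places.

-0.308607  (= −√(2/21))

√[8·1!5!2!/9! · 3!3!2!1!4!3!] = √(384/7)
  +(−1)^0/∏(0,1,3,2,2,0)! = 1/24  (running 1/24)
  +(−1)^1/∏(1,0,2,1,3,1)! = -1/12  (running -1/24)
⟨..|..⟩ = √(384/7)·(-1/24) = -0.308607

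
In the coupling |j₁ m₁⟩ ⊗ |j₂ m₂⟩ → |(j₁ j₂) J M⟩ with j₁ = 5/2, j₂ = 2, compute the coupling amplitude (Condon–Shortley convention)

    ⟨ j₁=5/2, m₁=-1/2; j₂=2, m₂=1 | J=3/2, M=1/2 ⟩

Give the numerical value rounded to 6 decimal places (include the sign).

j₁+j₂−J=3  J+j₁−j₂=2  J−j₁+j₂=1  j₁+j₂+J+1=7
(j₁±m₁, j₂±m₂, J±M) = (2,3,3,1,2,1)
P² = 48/35
sum k=2..3:
  [2] +1/2 = 1/2
  [3] −1/12 = -1/12
S = 5/12
C² = P²·S² = 5/21 ; C = +0.487950

+√(5/21) ≈ +0.487950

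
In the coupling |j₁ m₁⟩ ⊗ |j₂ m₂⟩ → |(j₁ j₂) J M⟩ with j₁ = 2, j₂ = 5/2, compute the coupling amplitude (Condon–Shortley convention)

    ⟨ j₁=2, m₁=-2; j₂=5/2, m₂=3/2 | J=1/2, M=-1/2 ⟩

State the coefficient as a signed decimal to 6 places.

+√(1/15) = +0.258199

√[2·4!0!1!/6! · 0!4!4!1!0!1!] = √(192/5)
  +(−1)^4/∏(4,0,0,0,0,1)! = 1/24  (running 1/24)
⟨..|..⟩ = √(192/5)·(1/24) = +0.258199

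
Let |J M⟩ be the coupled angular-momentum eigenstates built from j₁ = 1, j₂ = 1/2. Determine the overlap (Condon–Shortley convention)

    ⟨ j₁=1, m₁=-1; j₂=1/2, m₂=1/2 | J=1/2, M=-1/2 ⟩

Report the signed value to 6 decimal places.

−√(2/3) = -0.816497

√[2·1!1!0!/3! · 0!2!1!0!0!1!] = √(2/3)
  +(−1)^1/∏(1,0,1,0,0,0)! = -1  (running -1)
⟨..|..⟩ = √(2/3)·(-1) = -0.816497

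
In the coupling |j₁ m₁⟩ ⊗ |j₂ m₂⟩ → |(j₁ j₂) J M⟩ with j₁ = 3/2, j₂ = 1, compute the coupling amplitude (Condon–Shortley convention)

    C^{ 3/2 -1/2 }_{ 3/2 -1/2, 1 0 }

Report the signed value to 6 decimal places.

j₁+j₂−J=1  J+j₁−j₂=2  J−j₁+j₂=1  j₁+j₂+J+1=5
(j₁±m₁, j₂±m₂, J±M) = (1,2,1,1,1,2)
P² = 4/15
sum k=0..1:
  [0] +1/2 = 1/2
  [1] −1/1 = -1
S = -1/2
C² = P²·S² = 1/15 ; C = -0.258199

-0.258199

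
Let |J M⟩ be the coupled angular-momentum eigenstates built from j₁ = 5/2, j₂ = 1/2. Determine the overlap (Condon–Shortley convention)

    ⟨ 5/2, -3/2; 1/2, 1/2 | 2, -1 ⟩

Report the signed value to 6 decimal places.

triangle: 1!*4!*0!/6! = 24/720
(j±m)!: 1!*4!*1!*0!*1!*3! = 144
prefactor² = (2J+1)*Δ*N² = 24
  k=1: −1/(1!*0!*3!*0!*1!*0!) = -1/6
Σ = -1/6  ⇒  CG² = 24*(-1/6)² = 2/3
CG = −√(2/3) = -0.816497

−√(2/3) ≈ -0.816497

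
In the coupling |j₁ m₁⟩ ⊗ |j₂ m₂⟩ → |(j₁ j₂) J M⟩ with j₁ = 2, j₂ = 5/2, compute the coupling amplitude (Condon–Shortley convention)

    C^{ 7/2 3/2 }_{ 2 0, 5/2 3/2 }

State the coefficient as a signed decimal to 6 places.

-0.534522  (= −√(2/7))

triangle: 1!*3!*4!/9! = 144/362880
(j±m)!: 2!*2!*4!*1!*5!*2! = 23040
prefactor² = (2J+1)*Δ*N² = 512/7
  k=0: +1/(0!*1!*2!*4!*1!*0!) = 1/48
  k=1: −1/(1!*0!*1!*3!*2!*1!) = -1/12
Σ = -1/16  ⇒  CG² = 512/7*(-1/16)² = 2/7
CG = −√(2/7) = -0.534522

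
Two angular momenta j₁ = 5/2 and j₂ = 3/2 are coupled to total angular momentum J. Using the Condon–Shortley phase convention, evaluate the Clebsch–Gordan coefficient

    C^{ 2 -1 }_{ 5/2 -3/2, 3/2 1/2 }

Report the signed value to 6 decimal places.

+0.154303

triangle: 2!*3!*1!/7! = 12/5040
(j±m)!: 1!*4!*2!*1!*1!*3! = 288
prefactor² = (2J+1)*Δ*N² = 24/7
  k=1: −1/(1!*1!*3!*1!*0!*0!) = -1/6
  k=2: +1/(2!*0!*2!*0!*1!*1!) = 1/4
Σ = 1/12  ⇒  CG² = 24/7*1/12² = 1/42
CG = +√(1/42) = +0.154303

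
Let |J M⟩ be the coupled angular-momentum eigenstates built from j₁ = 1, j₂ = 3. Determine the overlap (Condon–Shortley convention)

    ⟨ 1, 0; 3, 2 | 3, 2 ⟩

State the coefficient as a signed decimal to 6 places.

triangle: 1!*1!*5!/8! = 120/40320
(j±m)!: 1!*1!*5!*1!*5!*1! = 14400
prefactor² = (2J+1)*Δ*N² = 300
  k=0: +1/(0!*1!*1!*5!*0!*0!) = 1/120
  k=1: −1/(1!*0!*0!*4!*1!*1!) = -1/24
Σ = -1/30  ⇒  CG² = 300*(-1/30)² = 1/3
CG = −√(1/3) = -0.577350

-0.577350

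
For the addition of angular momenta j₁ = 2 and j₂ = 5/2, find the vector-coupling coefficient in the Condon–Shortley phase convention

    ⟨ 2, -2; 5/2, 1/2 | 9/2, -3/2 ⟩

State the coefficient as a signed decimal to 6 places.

triangle: 0!·4!·5!/10! = 2880/3628800
(j±m)!: 0!·4!·3!·2!·3!·6! = 1244160
prefactor² = (2J+1)·Δ·N² = 69120/7
  k=0: +1/(0!·0!·4!·3!·0!·2!) = 1/288
Σ = 1/288  ⇒  CG² = 69120/7·1/288² = 5/42
CG = +√(5/42) = +0.345033

+0.345033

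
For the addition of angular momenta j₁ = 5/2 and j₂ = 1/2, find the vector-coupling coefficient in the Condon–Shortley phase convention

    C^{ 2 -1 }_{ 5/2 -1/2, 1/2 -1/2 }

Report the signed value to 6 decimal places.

+0.577350

triangle: 1!×4!×0!/6! = 24/720
(j±m)!: 2!×3!×0!×1!×1!×3! = 72
prefactor² = (2J+1)×Δ×N² = 12
  k=0: +1/(0!×1!×3!×0!×1!×0!) = 1/6
Σ = 1/6  ⇒  CG² = 12×1/6² = 1/3
CG = +√(1/3) = +0.577350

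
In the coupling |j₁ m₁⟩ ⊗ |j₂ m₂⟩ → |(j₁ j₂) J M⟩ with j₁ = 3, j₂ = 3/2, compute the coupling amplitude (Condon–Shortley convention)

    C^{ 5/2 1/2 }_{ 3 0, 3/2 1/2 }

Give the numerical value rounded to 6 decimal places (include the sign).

√[6·2!4!1!/8! · 3!3!2!1!3!2!] = √(216/35)
  +(−1)^1/∏(1,1,2,1,2,0)! = -1/4  (running -1/4)
  +(−1)^2/∏(2,0,1,0,3,1)! = 1/12  (running -1/6)
⟨..|..⟩ = √(216/35)·(-1/6) = -0.414039

-0.414039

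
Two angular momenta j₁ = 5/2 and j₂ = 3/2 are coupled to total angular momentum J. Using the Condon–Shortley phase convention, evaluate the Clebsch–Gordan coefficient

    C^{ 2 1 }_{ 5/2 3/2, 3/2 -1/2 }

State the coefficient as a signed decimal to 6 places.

j₁+j₂−J=2  J+j₁−j₂=3  J−j₁+j₂=1  j₁+j₂+J+1=7
(j₁±m₁, j₂±m₂, J±M) = (4,1,1,2,3,1)
P² = 24/7
sum k=0..1:
  [0] +1/4 = 1/4
  [1] −1/6 = -1/6
S = 1/12
C² = P²·S² = 1/42 ; C = +0.154303

+√(1/42) = +0.154303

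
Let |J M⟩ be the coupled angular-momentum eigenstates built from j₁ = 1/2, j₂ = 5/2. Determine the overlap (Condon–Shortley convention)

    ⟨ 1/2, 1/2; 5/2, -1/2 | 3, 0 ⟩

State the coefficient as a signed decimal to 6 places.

j₁+j₂−J=0  J+j₁−j₂=1  J−j₁+j₂=5  j₁+j₂+J+1=7
(j₁±m₁, j₂±m₂, J±M) = (1,0,2,3,3,3)
P² = 72
sum k=0..0:
  [0] +1/12 = 1/12
S = 1/12
C² = P²·S² = 1/2 ; C = +0.707107

+√(1/2) = +0.707107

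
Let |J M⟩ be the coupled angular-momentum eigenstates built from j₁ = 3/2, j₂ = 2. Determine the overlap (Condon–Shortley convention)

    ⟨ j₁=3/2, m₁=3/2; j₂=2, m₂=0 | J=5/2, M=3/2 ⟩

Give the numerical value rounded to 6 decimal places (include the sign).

+0.717137  (= +√(18/35))

√[6·1!2!3!/7! · 3!0!2!2!4!1!] = √(288/35)
  +(−1)^0/∏(0,1,0,2,2,1)! = 1/4  (running 1/4)
⟨..|..⟩ = √(288/35)·(1/4) = +0.717137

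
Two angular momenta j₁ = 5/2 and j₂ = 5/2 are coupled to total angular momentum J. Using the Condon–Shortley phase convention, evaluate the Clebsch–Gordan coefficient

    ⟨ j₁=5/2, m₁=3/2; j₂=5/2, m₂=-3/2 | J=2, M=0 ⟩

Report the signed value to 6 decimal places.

+0.109109

j₁+j₂−J=3  J+j₁−j₂=2  J−j₁+j₂=2  j₁+j₂+J+1=8
(j₁±m₁, j₂±m₂, J±M) = (4,1,1,4,2,2)
P² = 48/7
sum k=0..1:
  [0] +1/6 = 1/6
  [1] −1/8 = -1/8
S = 1/24
C² = P²·S² = 1/84 ; C = +0.109109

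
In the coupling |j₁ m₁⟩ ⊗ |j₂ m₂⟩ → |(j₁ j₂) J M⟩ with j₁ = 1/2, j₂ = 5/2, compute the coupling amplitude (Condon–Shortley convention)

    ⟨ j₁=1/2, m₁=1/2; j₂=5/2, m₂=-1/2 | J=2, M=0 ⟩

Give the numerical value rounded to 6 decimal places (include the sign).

+0.707107

j₁+j₂−J=1  J+j₁−j₂=0  J−j₁+j₂=4  j₁+j₂+J+1=6
(j₁±m₁, j₂±m₂, J±M) = (1,0,2,3,2,2)
P² = 8
sum k=0..0:
  [0] +1/4 = 1/4
S = 1/4
C² = P²·S² = 1/2 ; C = +0.707107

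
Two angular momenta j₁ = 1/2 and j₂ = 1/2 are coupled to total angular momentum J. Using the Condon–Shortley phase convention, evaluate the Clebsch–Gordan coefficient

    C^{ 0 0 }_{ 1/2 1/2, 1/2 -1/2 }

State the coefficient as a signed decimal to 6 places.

+√(1/2) ≈ +0.707107

triangle: 1!·0!·0!/2! = 1/2
(j±m)!: 1!·0!·0!·1!·0!·0! = 1
prefactor² = (2J+1)·Δ·N² = 1/2
  k=0: +1/(0!·1!·0!·0!·0!·0!) = 1
Σ = 1  ⇒  CG² = 1/2·1² = 1/2
CG = +√(1/2) = +0.707107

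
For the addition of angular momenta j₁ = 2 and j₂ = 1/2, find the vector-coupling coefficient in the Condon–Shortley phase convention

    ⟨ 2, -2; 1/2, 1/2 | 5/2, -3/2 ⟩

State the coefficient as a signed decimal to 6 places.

+√(1/5) ≈ +0.447214

j₁+j₂−J=0  J+j₁−j₂=4  J−j₁+j₂=1  j₁+j₂+J+1=6
(j₁±m₁, j₂±m₂, J±M) = (0,4,1,0,1,4)
P² = 576/5
sum k=0..0:
  [0] +1/24 = 1/24
S = 1/24
C² = P²·S² = 1/5 ; C = +0.447214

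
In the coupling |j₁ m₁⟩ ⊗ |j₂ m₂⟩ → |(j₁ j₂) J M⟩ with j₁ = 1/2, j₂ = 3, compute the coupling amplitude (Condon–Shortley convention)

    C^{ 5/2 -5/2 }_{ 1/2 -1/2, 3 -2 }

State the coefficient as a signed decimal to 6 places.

triangle: 1!·0!·5!/7! = 120/5040
(j±m)!: 0!·1!·1!·5!·0!·5! = 14400
prefactor² = (2J+1)·Δ·N² = 14400/7
  k=1: −1/(1!·0!·0!·0!·0!·5!) = -1/120
Σ = -1/120  ⇒  CG² = 14400/7·(-1/120)² = 1/7
CG = −√(1/7) = -0.377964

-0.377964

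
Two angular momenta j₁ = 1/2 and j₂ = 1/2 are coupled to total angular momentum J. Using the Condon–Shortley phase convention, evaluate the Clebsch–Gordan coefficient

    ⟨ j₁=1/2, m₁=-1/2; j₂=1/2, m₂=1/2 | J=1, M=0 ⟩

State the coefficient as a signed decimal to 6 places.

j₁+j₂−J=0  J+j₁−j₂=1  J−j₁+j₂=1  j₁+j₂+J+1=3
(j₁±m₁, j₂±m₂, J±M) = (0,1,1,0,1,1)
P² = 1/2
sum k=0..0:
  [0] +1/1 = 1
S = 1
C² = P²·S² = 1/2 ; C = +0.707107

+0.707107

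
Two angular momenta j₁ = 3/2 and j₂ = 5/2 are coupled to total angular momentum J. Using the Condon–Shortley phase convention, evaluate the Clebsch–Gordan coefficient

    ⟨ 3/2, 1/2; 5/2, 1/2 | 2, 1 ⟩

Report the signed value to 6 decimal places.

−√(25/84) ≈ -0.545545

√[5·2!1!3!/7! · 2!1!3!2!3!1!] = √(12/7)
  +(−1)^0/∏(0,2,1,3,0,0)! = 1/12  (running 1/12)
  +(−1)^1/∏(1,1,0,2,1,1)! = -1/2  (running -5/12)
⟨..|..⟩ = √(12/7)·(-5/12) = -0.545545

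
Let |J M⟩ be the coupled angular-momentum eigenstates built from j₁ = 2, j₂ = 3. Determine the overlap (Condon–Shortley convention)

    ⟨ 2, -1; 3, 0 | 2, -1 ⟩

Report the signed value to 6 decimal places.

√[5·3!1!3!/8! · 1!3!3!3!1!3!] = √(81/14)
  +(−1)^2/∏(2,1,1,1,0,2)! = 1/4  (running 1/4)
  +(−1)^3/∏(3,0,0,0,1,3)! = -1/36  (running 2/9)
⟨..|..⟩ = √(81/14)·(2/9) = +0.534522

+0.534522  (= +√(2/7))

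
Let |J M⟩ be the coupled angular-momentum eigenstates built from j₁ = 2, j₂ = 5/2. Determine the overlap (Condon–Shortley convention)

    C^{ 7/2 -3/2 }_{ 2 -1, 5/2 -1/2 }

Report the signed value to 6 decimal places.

-0.308607

triangle: 1!·3!·4!/9! = 144/362880
(j±m)!: 1!·3!·2!·3!·2!·5! = 17280
prefactor² = (2J+1)·Δ·N² = 384/7
  k=0: +1/(0!·1!·3!·2!·0!·2!) = 1/24
  k=1: −1/(1!·0!·2!·1!·1!·3!) = -1/12
Σ = -1/24  ⇒  CG² = 384/7·(-1/24)² = 2/21
CG = −√(2/21) = -0.308607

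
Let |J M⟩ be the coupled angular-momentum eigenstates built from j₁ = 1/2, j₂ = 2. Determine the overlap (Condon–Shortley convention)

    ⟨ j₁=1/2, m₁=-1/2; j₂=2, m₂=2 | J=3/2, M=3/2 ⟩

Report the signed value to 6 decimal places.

−√(4/5) = -0.894427

j₁+j₂−J=1  J+j₁−j₂=0  J−j₁+j₂=3  j₁+j₂+J+1=5
(j₁±m₁, j₂±m₂, J±M) = (0,1,4,0,3,0)
P² = 144/5
sum k=1..1:
  [1] −1/6 = -1/6
S = -1/6
C² = P²·S² = 4/5 ; C = -0.894427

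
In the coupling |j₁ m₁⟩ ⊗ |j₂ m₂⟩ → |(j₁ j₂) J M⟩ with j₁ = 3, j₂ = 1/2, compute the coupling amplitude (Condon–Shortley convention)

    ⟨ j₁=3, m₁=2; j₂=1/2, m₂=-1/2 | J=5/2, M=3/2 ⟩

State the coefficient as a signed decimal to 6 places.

+0.845154  (= +√(5/7))

j₁+j₂−J=1  J+j₁−j₂=5  J−j₁+j₂=0  j₁+j₂+J+1=7
(j₁±m₁, j₂±m₂, J±M) = (5,1,0,1,4,1)
P² = 2880/7
sum k=0..0:
  [0] +1/24 = 1/24
S = 1/24
C² = P²·S² = 5/7 ; C = +0.845154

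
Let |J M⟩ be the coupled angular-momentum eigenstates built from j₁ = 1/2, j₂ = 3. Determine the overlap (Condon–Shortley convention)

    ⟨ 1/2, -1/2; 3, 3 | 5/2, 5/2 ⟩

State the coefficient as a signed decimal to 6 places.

√[6·1!0!5!/7! · 0!1!6!0!5!0!] = √(86400/7)
  +(−1)^1/∏(1,0,0,5,0,0)! = -1/120  (running -1/120)
⟨..|..⟩ = √(86400/7)·(-1/120) = -0.925820

−√(6/7) ≈ -0.925820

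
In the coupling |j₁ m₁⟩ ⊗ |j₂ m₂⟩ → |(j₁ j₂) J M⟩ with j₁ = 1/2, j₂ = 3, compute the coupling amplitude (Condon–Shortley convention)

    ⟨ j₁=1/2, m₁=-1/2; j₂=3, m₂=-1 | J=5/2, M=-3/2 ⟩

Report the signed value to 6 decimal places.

−√(2/7) = -0.534522

triangle: 1!×0!×5!/7! = 120/5040
(j±m)!: 0!×1!×2!×4!×1!×4! = 1152
prefactor² = (2J+1)×Δ×N² = 1152/7
  k=1: −1/(1!×0!×0!×1!×0!×4!) = -1/24
Σ = -1/24  ⇒  CG² = 1152/7×(-1/24)² = 2/7
CG = −√(2/7) = -0.534522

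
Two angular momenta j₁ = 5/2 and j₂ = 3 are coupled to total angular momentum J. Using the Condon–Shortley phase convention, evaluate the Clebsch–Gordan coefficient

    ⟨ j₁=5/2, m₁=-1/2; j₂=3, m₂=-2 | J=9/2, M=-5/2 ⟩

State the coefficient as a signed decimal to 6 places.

√[10·1!4!5!/11! · 2!3!1!5!2!7!] = √(115200/11)
  +(−1)^0/∏(0,1,3,1,1,4)! = 1/144  (running 1/144)
  +(−1)^1/∏(1,0,2,0,2,5)! = -1/480  (running 7/1440)
⟨..|..⟩ = √(115200/11)·(7/1440) = +0.497468

+0.497468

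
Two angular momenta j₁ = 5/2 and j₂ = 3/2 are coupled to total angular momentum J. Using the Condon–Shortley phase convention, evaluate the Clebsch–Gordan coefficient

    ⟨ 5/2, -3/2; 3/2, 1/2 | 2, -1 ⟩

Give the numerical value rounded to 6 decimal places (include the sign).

j₁+j₂−J=2  J+j₁−j₂=3  J−j₁+j₂=1  j₁+j₂+J+1=7
(j₁±m₁, j₂±m₂, J±M) = (1,4,2,1,1,3)
P² = 24/7
sum k=1..2:
  [1] −1/6 = -1/6
  [2] +1/4 = 1/4
S = 1/12
C² = P²·S² = 1/42 ; C = +0.154303

+0.154303  (= +√(1/42))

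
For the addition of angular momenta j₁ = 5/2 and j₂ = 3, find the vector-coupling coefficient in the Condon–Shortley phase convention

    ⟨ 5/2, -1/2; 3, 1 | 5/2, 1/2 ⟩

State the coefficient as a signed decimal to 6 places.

j₁+j₂−J=3  J+j₁−j₂=2  J−j₁+j₂=3  j₁+j₂+J+1=9
(j₁±m₁, j₂±m₂, J±M) = (2,3,4,2,3,2)
P² = 288/35
sum k=1..3:
  [1] −1/24 = -1/24
  [2] +1/4 = 1/4
  [3] −1/24 = -1/24
S = 1/6
C² = P²·S² = 8/35 ; C = +0.478091

+0.478091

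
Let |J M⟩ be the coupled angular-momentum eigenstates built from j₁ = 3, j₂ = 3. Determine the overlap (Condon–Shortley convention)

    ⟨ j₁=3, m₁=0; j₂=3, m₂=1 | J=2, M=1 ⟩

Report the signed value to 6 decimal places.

+0.154303  (= +√(1/42))

triangle: 4!·2!·2!/9! = 96/362880
(j±m)!: 3!·3!·4!·2!·3!·1! = 10368
prefactor² = (2J+1)·Δ·N² = 96/7
  k=2: +1/(2!·2!·1!·2!·1!·0!) = 1/8
  k=3: −1/(3!·1!·0!·1!·2!·1!) = -1/12
Σ = 1/24  ⇒  CG² = 96/7·1/24² = 1/42
CG = +√(1/42) = +0.154303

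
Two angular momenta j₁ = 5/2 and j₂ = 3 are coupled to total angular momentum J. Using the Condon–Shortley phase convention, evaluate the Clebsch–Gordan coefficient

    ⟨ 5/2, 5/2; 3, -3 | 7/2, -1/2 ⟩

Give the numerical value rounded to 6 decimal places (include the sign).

triangle: 2!·3!·4!/10! = 288/3628800
(j±m)!: 5!·0!·0!·6!·3!·4! = 12441600
prefactor² = (2J+1)·Δ·N² = 55296/7
  k=0: +1/(0!·2!·0!·0!·3!·4!) = 1/288
Σ = 1/288  ⇒  CG² = 55296/7·1/288² = 2/21
CG = +√(2/21) = +0.308607

+0.308607  (= +√(2/21))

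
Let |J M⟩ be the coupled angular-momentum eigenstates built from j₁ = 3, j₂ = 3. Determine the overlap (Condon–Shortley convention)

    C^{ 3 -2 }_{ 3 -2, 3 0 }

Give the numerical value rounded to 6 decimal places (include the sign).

triangle: 3!*3!*3!/10! = 216/3628800
(j±m)!: 1!*5!*3!*3!*1!*5! = 518400
prefactor² = (2J+1)*Δ*N² = 216
  k=2: +1/(2!*1!*3!*1!*0!*2!) = 1/24
  k=3: −1/(3!*0!*2!*0!*1!*3!) = -1/72
Σ = 1/36  ⇒  CG² = 216*1/36² = 1/6
CG = +√(1/6) = +0.408248

+√(1/6) = +0.408248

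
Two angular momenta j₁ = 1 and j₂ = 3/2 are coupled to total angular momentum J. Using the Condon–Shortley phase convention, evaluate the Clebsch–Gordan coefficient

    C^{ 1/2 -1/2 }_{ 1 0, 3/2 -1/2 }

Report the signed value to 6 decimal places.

triangle: 2!*0!*1!/4! = 2/24
(j±m)!: 1!*1!*1!*2!*0!*1! = 2
prefactor² = (2J+1)*Δ*N² = 1/3
  k=1: −1/(1!*1!*0!*0!*0!*1!) = -1
Σ = -1  ⇒  CG² = 1/3*(-1)² = 1/3
CG = −√(1/3) = -0.577350

−√(1/3) = -0.577350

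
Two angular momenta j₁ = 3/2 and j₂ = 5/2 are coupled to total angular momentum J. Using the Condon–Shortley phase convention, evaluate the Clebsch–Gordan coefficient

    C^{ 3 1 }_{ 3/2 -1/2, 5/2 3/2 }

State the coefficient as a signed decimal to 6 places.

triangle: 1!×2!×4!/8! = 48/40320
(j±m)!: 1!×2!×4!×1!×4!×2! = 2304
prefactor² = (2J+1)×Δ×N² = 96/5
  k=0: +1/(0!×1!×2!×4!×0!×0!) = 1/48
  k=1: −1/(1!×0!×1!×3!×1!×1!) = -1/6
Σ = -7/48  ⇒  CG² = 96/5×(-7/48)² = 49/120
CG = −√(49/120) = -0.639010

-0.639010  (= −√(49/120))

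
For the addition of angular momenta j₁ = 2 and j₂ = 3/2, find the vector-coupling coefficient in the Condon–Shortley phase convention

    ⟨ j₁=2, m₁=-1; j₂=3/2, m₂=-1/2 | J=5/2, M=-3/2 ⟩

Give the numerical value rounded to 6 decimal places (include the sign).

−√(1/35) ≈ -0.169031

√[6·1!3!2!/7! · 1!3!1!2!1!4!] = √(144/35)
  +(−1)^0/∏(0,1,3,1,0,1)! = 1/6  (running 1/6)
  +(−1)^1/∏(1,0,2,0,1,2)! = -1/4  (running -1/12)
⟨..|..⟩ = √(144/35)·(-1/12) = -0.169031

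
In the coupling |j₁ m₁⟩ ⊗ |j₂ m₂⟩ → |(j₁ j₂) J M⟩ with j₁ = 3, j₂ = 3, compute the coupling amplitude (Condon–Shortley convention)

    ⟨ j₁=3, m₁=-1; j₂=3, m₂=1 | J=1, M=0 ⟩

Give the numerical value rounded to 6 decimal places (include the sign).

√[3·5!1!1!/8! · 2!4!4!2!1!1!] = √(144/7)
  +(−1)^3/∏(3,2,1,1,0,0)! = -1/12  (running -1/12)
  +(−1)^4/∏(4,1,0,0,1,1)! = 1/24  (running -1/24)
⟨..|..⟩ = √(144/7)·(-1/24) = -0.188982

-0.188982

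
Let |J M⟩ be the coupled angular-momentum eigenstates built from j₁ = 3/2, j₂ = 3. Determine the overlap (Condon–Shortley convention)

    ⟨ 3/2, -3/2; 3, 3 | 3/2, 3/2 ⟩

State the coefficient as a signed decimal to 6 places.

√[4·3!0!3!/7! · 0!3!6!0!3!0!] = √(5184/7)
  +(−1)^3/∏(3,0,0,3,0,0)! = -1/36  (running -1/36)
⟨..|..⟩ = √(5184/7)·(-1/36) = -0.755929

-0.755929  (= −√(4/7))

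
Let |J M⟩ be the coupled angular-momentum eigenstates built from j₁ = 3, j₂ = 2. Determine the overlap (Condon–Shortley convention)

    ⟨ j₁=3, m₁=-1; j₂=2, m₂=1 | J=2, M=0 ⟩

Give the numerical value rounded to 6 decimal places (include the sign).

j₁+j₂−J=3  J+j₁−j₂=3  J−j₁+j₂=1  j₁+j₂+J+1=8
(j₁±m₁, j₂±m₂, J±M) = (2,4,3,1,2,2)
P² = 36/7
sum k=2..3:
  [2] +1/4 = 1/4
  [3] −1/12 = -1/12
S = 1/6
C² = P²·S² = 1/7 ; C = +0.377964

+0.377964  (= +√(1/7))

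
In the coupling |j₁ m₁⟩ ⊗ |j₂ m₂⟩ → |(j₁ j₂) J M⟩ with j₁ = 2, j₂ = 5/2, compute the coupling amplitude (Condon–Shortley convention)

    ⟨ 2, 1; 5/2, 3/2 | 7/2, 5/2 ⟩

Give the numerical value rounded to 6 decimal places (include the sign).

-0.125988

triangle: 1!×3!×4!/9! = 144/362880
(j±m)!: 3!×1!×4!×1!×6!×1! = 103680
prefactor² = (2J+1)×Δ×N² = 2304/7
  k=0: +1/(0!×1!×1!×4!×2!×0!) = 1/48
  k=1: −1/(1!×0!×0!×3!×3!×1!) = -1/36
Σ = -1/144  ⇒  CG² = 2304/7×(-1/144)² = 1/63
CG = −√(1/63) = -0.125988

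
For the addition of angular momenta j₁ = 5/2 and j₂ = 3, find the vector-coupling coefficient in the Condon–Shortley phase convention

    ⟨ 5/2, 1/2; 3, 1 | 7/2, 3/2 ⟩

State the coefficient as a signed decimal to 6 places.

-0.487950

√[8·2!3!4!/10! · 3!2!4!2!5!2!] = √(3072/35)
  +(−1)^0/∏(0,2,2,4,1,0)! = 1/96  (running 1/96)
  +(−1)^1/∏(1,1,1,3,2,1)! = -1/12  (running -7/96)
  +(−1)^2/∏(2,0,0,2,3,2)! = 1/48  (running -5/96)
⟨..|..⟩ = √(3072/35)·(-5/96) = -0.487950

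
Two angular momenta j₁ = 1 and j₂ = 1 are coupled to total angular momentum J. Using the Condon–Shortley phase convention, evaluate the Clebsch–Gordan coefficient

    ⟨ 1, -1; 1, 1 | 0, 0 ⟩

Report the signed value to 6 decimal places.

triangle: 2!×0!×0!/3! = 2/6
(j±m)!: 0!×2!×2!×0!×0!×0! = 4
prefactor² = (2J+1)×Δ×N² = 4/3
  k=2: +1/(2!×0!×0!×0!×0!×0!) = 1/2
Σ = 1/2  ⇒  CG² = 4/3×1/2² = 1/3
CG = +√(1/3) = +0.577350

+0.577350  (= +√(1/3))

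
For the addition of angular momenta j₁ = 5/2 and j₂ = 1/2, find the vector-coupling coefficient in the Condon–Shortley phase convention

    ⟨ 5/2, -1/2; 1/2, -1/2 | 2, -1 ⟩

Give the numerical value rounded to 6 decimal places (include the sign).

+0.577350

j₁+j₂−J=1  J+j₁−j₂=4  J−j₁+j₂=0  j₁+j₂+J+1=6
(j₁±m₁, j₂±m₂, J±M) = (2,3,0,1,1,3)
P² = 12
sum k=0..0:
  [0] +1/6 = 1/6
S = 1/6
C² = P²·S² = 1/3 ; C = +0.577350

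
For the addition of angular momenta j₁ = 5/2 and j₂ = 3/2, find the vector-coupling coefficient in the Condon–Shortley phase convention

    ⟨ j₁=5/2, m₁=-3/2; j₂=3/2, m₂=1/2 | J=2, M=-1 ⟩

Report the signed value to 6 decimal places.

+0.154303  (= +√(1/42))

√[5·2!3!1!/7! · 1!4!2!1!1!3!] = √(24/7)
  +(−1)^1/∏(1,1,3,1,0,0)! = -1/6  (running -1/6)
  +(−1)^2/∏(2,0,2,0,1,1)! = 1/4  (running 1/12)
⟨..|..⟩ = √(24/7)·(1/12) = +0.154303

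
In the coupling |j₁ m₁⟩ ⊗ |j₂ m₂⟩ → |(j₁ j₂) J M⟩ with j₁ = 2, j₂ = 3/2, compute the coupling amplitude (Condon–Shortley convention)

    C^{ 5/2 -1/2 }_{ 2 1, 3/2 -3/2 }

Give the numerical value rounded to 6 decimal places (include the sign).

triangle: 1!×3!×2!/7! = 12/5040
(j±m)!: 3!×1!×0!×3!×2!×3! = 432
prefactor² = (2J+1)×Δ×N² = 216/35
  k=0: +1/(0!×1!×1!×0!×2!×2!) = 1/4
Σ = 1/4  ⇒  CG² = 216/35×1/4² = 27/70
CG = +√(27/70) = +0.621059

+0.621059  (= +√(27/70))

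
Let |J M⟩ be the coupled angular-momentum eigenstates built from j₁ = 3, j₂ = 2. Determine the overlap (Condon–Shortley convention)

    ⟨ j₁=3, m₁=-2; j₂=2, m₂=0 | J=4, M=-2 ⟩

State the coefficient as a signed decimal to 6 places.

√[9·1!5!3!/10! · 1!5!2!2!2!6!] = √(8640/7)
  +(−1)^0/∏(0,1,5,2,0,1)! = 1/240  (running 1/240)
  +(−1)^1/∏(1,0,4,1,1,2)! = -1/48  (running -1/60)
⟨..|..⟩ = √(8640/7)·(-1/60) = -0.585540

-0.585540  (= −√(12/35))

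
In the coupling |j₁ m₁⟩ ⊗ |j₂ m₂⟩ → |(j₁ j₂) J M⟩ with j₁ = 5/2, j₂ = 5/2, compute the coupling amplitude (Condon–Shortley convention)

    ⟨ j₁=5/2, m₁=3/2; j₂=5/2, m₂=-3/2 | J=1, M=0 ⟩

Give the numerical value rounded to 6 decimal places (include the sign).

triangle: 4!·1!·1!/7! = 24/5040
(j±m)!: 4!·1!·1!·4!·1!·1! = 576
prefactor² = (2J+1)·Δ·N² = 288/35
  k=0: +1/(0!·4!·1!·1!·0!·0!) = 1/24
  k=1: −1/(1!·3!·0!·0!·1!·1!) = -1/6
Σ = -1/8  ⇒  CG² = 288/35·(-1/8)² = 9/70
CG = −√(9/70) = -0.358569

−√(9/70) ≈ -0.358569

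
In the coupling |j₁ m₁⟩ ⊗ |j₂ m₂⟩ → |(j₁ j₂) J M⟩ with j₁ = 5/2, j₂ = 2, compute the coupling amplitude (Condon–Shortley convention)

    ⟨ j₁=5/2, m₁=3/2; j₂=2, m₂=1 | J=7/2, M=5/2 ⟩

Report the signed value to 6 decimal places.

triangle: 1!·4!·3!/9! = 144/362880
(j±m)!: 4!·1!·3!·1!·6!·1! = 103680
prefactor² = (2J+1)·Δ·N² = 2304/7
  k=0: +1/(0!·1!·1!·3!·3!·0!) = 1/36
  k=1: −1/(1!·0!·0!·2!·4!·1!) = -1/48
Σ = 1/144  ⇒  CG² = 2304/7·1/144² = 1/63
CG = +√(1/63) = +0.125988

+0.125988  (= +√(1/63))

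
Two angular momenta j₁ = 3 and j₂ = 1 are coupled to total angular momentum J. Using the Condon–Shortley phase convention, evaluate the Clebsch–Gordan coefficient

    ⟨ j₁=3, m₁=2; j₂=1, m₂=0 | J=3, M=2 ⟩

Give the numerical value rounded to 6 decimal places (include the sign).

+√(1/3) = +0.577350

j₁+j₂−J=1  J+j₁−j₂=5  J−j₁+j₂=1  j₁+j₂+J+1=8
(j₁±m₁, j₂±m₂, J±M) = (5,1,1,1,5,1)
P² = 300
sum k=0..1:
  [0] +1/24 = 1/24
  [1] −1/120 = -1/120
S = 1/30
C² = P²·S² = 1/3 ; C = +0.577350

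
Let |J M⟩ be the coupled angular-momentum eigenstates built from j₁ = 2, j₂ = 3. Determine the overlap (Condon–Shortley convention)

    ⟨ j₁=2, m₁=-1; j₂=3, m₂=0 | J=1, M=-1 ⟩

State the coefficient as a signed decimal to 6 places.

−√(3/35) = -0.292770

√[3·4!0!2!/7! · 1!3!3!3!0!2!] = √(432/35)
  +(−1)^3/∏(3,1,0,0,0,2)! = -1/12  (running -1/12)
⟨..|..⟩ = √(432/35)·(-1/12) = -0.292770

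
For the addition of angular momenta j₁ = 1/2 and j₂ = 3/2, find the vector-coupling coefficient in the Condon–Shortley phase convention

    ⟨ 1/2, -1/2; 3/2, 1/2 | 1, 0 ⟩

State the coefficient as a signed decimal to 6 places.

triangle: 1!×0!×2!/4! = 2/24
(j±m)!: 0!×1!×2!×1!×1!×1! = 2
prefactor² = (2J+1)×Δ×N² = 1/2
  k=1: −1/(1!×0!×0!×1!×0!×1!) = -1
Σ = -1  ⇒  CG² = 1/2×(-1)² = 1/2
CG = −√(1/2) = -0.707107

−√(1/2) ≈ -0.707107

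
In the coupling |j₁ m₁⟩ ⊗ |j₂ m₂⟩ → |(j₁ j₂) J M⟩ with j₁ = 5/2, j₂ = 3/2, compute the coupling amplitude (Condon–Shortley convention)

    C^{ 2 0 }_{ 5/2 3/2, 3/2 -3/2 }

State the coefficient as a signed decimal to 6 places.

triangle: 2!×3!×1!/7! = 12/5040
(j±m)!: 4!×1!×0!×3!×2!×2! = 576
prefactor² = (2J+1)×Δ×N² = 48/7
  k=0: +1/(0!×2!×1!×0!×2!×1!) = 1/4
Σ = 1/4  ⇒  CG² = 48/7×1/4² = 3/7
CG = +√(3/7) = +0.654654

+0.654654  (= +√(3/7))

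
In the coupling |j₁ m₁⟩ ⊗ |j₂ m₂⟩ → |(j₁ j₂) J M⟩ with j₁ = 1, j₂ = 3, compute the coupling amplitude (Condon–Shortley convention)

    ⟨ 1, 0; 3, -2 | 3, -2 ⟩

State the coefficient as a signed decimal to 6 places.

j₁+j₂−J=1  J+j₁−j₂=1  J−j₁+j₂=5  j₁+j₂+J+1=8
(j₁±m₁, j₂±m₂, J±M) = (1,1,1,5,1,5)
P² = 300
sum k=0..1:
  [0] +1/24 = 1/24
  [1] −1/120 = -1/120
S = 1/30
C² = P²·S² = 1/3 ; C = +0.577350

+√(1/3) = +0.577350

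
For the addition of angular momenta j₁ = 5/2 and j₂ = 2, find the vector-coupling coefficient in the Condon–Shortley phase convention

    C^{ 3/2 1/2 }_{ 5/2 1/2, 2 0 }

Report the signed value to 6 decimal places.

triangle: 3!*2!*1!/7! = 12/5040
(j±m)!: 3!*2!*2!*2!*2!*1! = 96
prefactor² = (2J+1)*Δ*N² = 32/35
  k=1: −1/(1!*2!*1!*1!*1!*0!) = -1/2
  k=2: +1/(2!*1!*0!*0!*2!*1!) = 1/4
Σ = -1/4  ⇒  CG² = 32/35*(-1/4)² = 2/35
CG = −√(2/35) = -0.239046

-0.239046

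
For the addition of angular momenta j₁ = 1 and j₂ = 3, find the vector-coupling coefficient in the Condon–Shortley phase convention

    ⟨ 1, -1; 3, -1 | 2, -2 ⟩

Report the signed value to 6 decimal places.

j₁+j₂−J=2  J+j₁−j₂=0  J−j₁+j₂=4  j₁+j₂+J+1=7
(j₁±m₁, j₂±m₂, J±M) = (0,2,2,4,0,4)
P² = 768/7
sum k=2..2:
  [2] +1/48 = 1/48
S = 1/48
C² = P²·S² = 1/21 ; C = +0.218218

+0.218218  (= +√(1/21))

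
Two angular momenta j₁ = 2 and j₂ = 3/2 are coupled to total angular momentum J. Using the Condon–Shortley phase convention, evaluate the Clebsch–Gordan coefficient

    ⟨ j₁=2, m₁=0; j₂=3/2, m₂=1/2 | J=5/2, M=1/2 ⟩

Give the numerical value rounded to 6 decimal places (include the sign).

−√(3/35) ≈ -0.292770

triangle: 1!×3!×2!/7! = 12/5040
(j±m)!: 2!×2!×2!×1!×3!×2! = 96
prefactor² = (2J+1)×Δ×N² = 48/35
  k=0: +1/(0!×1!×2!×2!×1!×0!) = 1/4
  k=1: −1/(1!×0!×1!×1!×2!×1!) = -1/2
Σ = -1/4  ⇒  CG² = 48/35×(-1/4)² = 3/35
CG = −√(3/35) = -0.292770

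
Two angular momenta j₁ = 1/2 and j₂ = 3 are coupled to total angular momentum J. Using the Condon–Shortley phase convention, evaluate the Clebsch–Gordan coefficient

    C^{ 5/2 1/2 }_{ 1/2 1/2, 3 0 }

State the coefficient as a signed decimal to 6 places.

+0.654654  (= +√(3/7))

triangle: 1!·0!·5!/7! = 120/5040
(j±m)!: 1!·0!·3!·3!·3!·2! = 432
prefactor² = (2J+1)·Δ·N² = 432/7
  k=0: +1/(0!·1!·0!·3!·0!·2!) = 1/12
Σ = 1/12  ⇒  CG² = 432/7·1/12² = 3/7
CG = +√(3/7) = +0.654654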